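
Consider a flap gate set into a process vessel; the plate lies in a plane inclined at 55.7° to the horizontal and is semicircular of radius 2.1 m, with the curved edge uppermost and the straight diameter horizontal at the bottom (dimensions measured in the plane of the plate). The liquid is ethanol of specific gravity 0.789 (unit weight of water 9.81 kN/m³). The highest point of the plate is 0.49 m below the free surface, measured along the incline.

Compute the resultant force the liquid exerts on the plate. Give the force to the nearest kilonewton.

γ = 0.789 × 9.81 = 7.74009 kN/m³.
Let θ = 55.7° be the plate's angle to the horizontal; measure y along the incline from where the plane meets the free surface. Vertical depth h = y·sinθ with sinθ = 0.826098.
The centroid lies 4r/(3π) = 0.891268 m above the diameter, so r − 4r/(3π) = 2.1 − 0.891268 = 1.20873 m below the topmost point, so y_c = 0.49 + 1.20873 = 1.69873 m and h_c = 1.69873 × 0.826098 = 1.40332 m.
A = πr²/2 = π × 2.1²/2 = 6.92721 m².
Resultant F = γ·h_c·A = 7.74009 × 1.40332 × 6.92721 = 75.2421 kN.

F ≈ 75 kN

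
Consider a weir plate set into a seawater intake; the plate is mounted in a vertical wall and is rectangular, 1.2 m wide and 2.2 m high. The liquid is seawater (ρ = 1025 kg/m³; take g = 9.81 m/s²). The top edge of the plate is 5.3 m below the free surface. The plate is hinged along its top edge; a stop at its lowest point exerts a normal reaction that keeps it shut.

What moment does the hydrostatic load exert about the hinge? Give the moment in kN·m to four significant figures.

γ = ρg = 1025 × 9.81 / 1000 = 10.05525 kN/m³.
The centroid lies 2.2/2 = 1.1 m below the top edge, so the centroid depth is h_c = 5.3 + 1.1 = 6.4 m.
A = 1.2 × 2.2 = 2.64 m².
Resultant F = γ·h_c·A = 10.05525 × 6.4 × 2.64 = 169.894 kN.
I_c = b·h³/12 = 1.2 × 2.2³/12 = 1.0648 m⁴.
Centre of pressure: y_p = y_c + I_c/(y_c·A) = 6.4 + 1.0648/(6.4 × 2.64) = 6.4 + 0.0630208 = 6.46302 m along the plane.
The resultant acts 1.1 + 0.0630208 = 1.16302 m (along the plate) below the hinge at the top edge, so the moment about the hinge is M = F × 1.16302 = 169.894 × 1.16302 = 197.59 kN·m.

M ≈ 197.6 kN·m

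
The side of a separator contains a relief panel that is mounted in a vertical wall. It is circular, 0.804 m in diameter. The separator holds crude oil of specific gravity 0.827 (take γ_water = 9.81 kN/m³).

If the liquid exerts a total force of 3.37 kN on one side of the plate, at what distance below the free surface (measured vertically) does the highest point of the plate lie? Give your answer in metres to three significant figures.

d_top ≈ 0.416 m

γ = 0.827 × 9.81 = 8.11287 kN/m³.
A = π(0.402)² = 0.507694 m².
From F = γ·h_c·A, the centroid depth is h_c = 3.37/(8.11287 × 0.507694) = 0.818188 m.
The centroid is at the centre, 0.402 m below the top of the plate, so the highest point sits at h_top = 0.818188 − 0.402 = 0.416188 m below the surface.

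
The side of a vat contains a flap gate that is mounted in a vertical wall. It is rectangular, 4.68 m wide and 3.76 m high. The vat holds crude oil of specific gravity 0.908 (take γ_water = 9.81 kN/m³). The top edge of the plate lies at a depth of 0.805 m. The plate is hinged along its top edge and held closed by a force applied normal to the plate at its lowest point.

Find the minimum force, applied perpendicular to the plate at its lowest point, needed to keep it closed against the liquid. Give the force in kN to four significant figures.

γ = 0.908 × 9.81 = 8.90748 kN/m³.
The centroid lies 3.76/2 = 1.88 m below the top edge, so the centroid depth is h_c = 0.805 + 1.88 = 2.685 m.
A = 4.68 × 3.76 = 17.5968 m².
Resultant F = γ·h_c·A = 8.90748 × 2.685 × 17.5968 = 420.855 kN.
I_c = b·h³/12 = 4.68 × 3.76³/12 = 20.7314 m⁴.
Centre of pressure: y_p = y_c + I_c/(y_c·A) = 2.685 + 20.7314/(2.685 × 17.5968) = 2.685 + 0.438784 = 3.12378 m along the plane.
The resultant acts 1.88 + 0.438784 = 2.31878 m (along the plate) below the hinge at the top edge, so the moment about the hinge is M = F × 2.31878 = 420.855 × 2.31878 = 975.87 kN·m.
A normal force at the bottom, 3.76 m from the hinge, must supply this moment: P = 975.87/3.76 = 259.54 kN.

P ≈ 259.5 kN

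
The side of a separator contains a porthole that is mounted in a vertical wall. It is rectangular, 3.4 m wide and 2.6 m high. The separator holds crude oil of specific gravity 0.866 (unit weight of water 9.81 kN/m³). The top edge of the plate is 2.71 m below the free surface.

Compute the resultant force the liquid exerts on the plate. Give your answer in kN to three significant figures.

F ≈ 301 kN

γ = 0.866 × 9.81 = 8.49546 kN/m³.
The centroid lies 2.6/2 = 1.3 m below the top edge, so the centroid depth is h_c = 2.71 + 1.3 = 4.01 m.
A = 3.4 × 2.6 = 8.84 m².
Resultant F = γ·h_c·A = 8.49546 × 4.01 × 8.84 = 301.15 kN.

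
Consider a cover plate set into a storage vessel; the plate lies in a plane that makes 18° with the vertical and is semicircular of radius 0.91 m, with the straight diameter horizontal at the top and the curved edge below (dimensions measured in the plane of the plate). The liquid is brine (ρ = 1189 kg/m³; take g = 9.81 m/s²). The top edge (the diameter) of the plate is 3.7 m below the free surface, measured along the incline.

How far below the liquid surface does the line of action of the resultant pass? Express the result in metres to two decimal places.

h_p = 3.90 m

γ = ρg = 1189 × 9.81 / 1000 = 11.66409 kN/m³.
The plate makes 18° with the vertical, i.e. θ = 90° − 18° = 72° to the horizontal. Measuring y along the incline from the free-surface line, vertical depth h = y·sinθ with sinθ = 0.951057.
The centroid of a semicircle lies 4r/(3π) = 0.386216 m from the diameter, here below the top edge, so y_c = 3.7 + 0.386216 = 4.08622 m and h_c = 4.08622 × 0.951057 = 3.88623 m.
A = πr²/2 = π × 0.91²/2 = 1.30078 m².
Resultant F = γ·h_c·A = 11.66409 × 3.88623 × 1.30078 = 58.9635 kN.
I_c = (π/8 − 8/(9π))·r⁴ = 0.109757 × 0.91⁴ = 0.0752658 m⁴.
Centre of pressure: y_p = y_c + I_c/(y_c·A) = 4.08622 + 0.0752658/(4.08622 × 1.30078) = 4.08622 + 0.0141603 = 4.10038 m along the plane.
Vertically, h_p = y_p·sinθ = 4.10038 × 0.951057 = 3.8997 m.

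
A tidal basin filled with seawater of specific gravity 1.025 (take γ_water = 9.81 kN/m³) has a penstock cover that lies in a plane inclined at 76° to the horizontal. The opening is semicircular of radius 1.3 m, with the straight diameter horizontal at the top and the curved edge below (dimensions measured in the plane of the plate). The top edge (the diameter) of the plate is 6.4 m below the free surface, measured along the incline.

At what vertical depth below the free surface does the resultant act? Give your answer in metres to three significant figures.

h_p = 6.76 m

γ = 1.025 × 9.81 = 10.05525 kN/m³.
Let θ = 76° be the plate's angle to the horizontal; measure y along the incline from where the plane meets the free surface. Vertical depth h = y·sinθ with sinθ = 0.970296.
The centroid of a semicircle lies 4r/(3π) = 0.551737 m from the diameter, here below the top edge, so y_c = 6.4 + 0.551737 = 6.95174 m and h_c = 6.95174 × 0.970296 = 6.74525 m.
A = πr²/2 = π × 1.3²/2 = 2.65465 m².
Resultant F = γ·h_c·A = 10.05525 × 6.74525 × 2.65465 = 180.052 kN.
I_c = (π/8 − 8/(9π))·r⁴ = 0.109757 × 1.3⁴ = 0.313477 m⁴.
Centre of pressure: y_p = y_c + I_c/(y_c·A) = 6.95174 + 0.313477/(6.95174 × 2.65465) = 6.95174 + 0.0169865 = 6.96873 m along the plane.
Vertically, h_p = y_p·sinθ = 6.96873 × 0.970296 = 6.76173 m.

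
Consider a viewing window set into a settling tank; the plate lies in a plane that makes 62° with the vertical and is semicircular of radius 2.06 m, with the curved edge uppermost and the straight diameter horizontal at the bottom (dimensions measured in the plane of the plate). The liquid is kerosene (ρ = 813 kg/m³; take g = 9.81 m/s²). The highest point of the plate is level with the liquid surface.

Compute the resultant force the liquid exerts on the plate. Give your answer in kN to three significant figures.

F ≈ 29.6 kN

γ = ρg = 813 × 9.81 / 1000 = 7.97553 kN/m³.
The plate makes 62° with the vertical, i.e. θ = 90° − 62° = 28° to the horizontal. Measuring y along the incline from the free-surface line, vertical depth h = y·sinθ with sinθ = 0.469472.
The centroid lies 4r/(3π) = 0.874291 m above the diameter, so r − 4r/(3π) = 2.06 − 0.874291 = 1.18571 m below the topmost point, so y_c = 1.18571 m and h_c = 1.18571 × 0.469472 = 0.556658 m.
A = πr²/2 = π × 2.06²/2 = 6.66583 m².
Resultant F = γ·h_c·A = 7.97553 × 0.556658 × 6.66583 = 29.5939 kN.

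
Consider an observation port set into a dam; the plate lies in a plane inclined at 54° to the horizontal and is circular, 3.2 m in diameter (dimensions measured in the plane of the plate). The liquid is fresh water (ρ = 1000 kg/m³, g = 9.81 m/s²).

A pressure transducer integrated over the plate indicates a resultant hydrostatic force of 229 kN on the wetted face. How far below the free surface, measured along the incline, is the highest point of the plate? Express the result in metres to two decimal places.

y_top ≈ 1.99 m

γ = ρg = 1000 × 9.81 = 9810 N/m³ = 9.81 kN/m³.
A = π(1.6)² = 8.04248 m².
From F = γ·h_c·A, the centroid depth is h_c = 229/(9.81 × 8.04248) = 2.90253 m.
Let θ = 54° be the plate's angle to the horizontal; measure y along the incline from where the plane meets the free surface. Vertical depth h = y·sinθ with sinθ = 0.809017.
Along the incline, y_c = h_c/sinθ = 2.90253/0.809017 = 3.58772 m.
The centroid is at the centre, 1.6 m below the top of the plate, so the highest point sits at y_top = 3.58772 − 1.6 = 1.98772 m along the incline.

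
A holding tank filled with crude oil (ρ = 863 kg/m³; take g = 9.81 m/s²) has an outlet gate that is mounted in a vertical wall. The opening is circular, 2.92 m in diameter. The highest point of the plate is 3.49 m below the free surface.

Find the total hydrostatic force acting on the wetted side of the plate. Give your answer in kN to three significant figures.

γ = ρg = 863 × 9.81 / 1000 = 8.46603 kN/m³.
The centroid is at the centre, 1.46 m below the top of the plate, so the centroid depth is h_c = 3.49 + 1.46 = 4.95 m.
A = π(1.46)² = 6.69662 m².
Resultant F = γ·h_c·A = 8.46603 × 4.95 × 6.69662 = 280.634 kN.

F ≈ 281 kN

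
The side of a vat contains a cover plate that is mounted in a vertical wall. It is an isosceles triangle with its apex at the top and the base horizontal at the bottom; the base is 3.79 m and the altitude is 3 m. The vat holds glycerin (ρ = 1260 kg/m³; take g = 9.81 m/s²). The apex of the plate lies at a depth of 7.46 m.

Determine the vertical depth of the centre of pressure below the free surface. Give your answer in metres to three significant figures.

h_p = 9.51 m

γ = ρg = 1260 × 9.81 / 1000 = 12.3606 kN/m³.
With the apex up, the centroid sits 2h/3 = 2 × 3/3 = 2 m below the apex, so the centroid depth is h_c = 7.46 + 2 = 9.46 m.
A = ½ × 3.79 × 3 = 5.685 m².
Resultant F = γ·h_c·A = 12.3606 × 9.46 × 5.685 = 664.754 kN.
I_c = b·h³/36 = 3.79 × 3³/36 = 2.8425 m⁴.
Centre of pressure: y_p = y_c + I_c/(y_c·A) = 9.46 + 2.8425/(9.46 × 5.685) = 9.46 + 0.0528541 = 9.51285 m along the plane.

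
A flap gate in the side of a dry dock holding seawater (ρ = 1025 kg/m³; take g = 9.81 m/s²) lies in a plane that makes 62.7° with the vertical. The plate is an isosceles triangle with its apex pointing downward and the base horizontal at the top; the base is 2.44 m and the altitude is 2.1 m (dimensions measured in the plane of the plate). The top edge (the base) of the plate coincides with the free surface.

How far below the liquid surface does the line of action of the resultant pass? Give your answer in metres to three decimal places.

h_p = 0.482 m

γ = ρg = 1025 × 9.81 / 1000 = 10.05525 kN/m³.
The plate makes 62.7° with the vertical, i.e. θ = 90° − 62.7° = 27.3° to the horizontal. Measuring y along the incline from the free-surface line, vertical depth h = y·sinθ with sinθ = 0.458650.
With the apex down, the centroid sits h/3 = 2.1/3 = 0.7 m below the base (the top edge), so y_c = 0.7 m and h_c = 0.7 × 0.458650 = 0.321055 m.
A = ½ × 2.44 × 2.1 = 2.562 m².
Resultant F = γ·h_c·A = 10.05525 × 0.321055 × 2.562 = 8.27087 kN.
I_c = b·h³/36 = 2.44 × 2.1³/36 = 0.62769 m⁴.
Centre of pressure: y_p = y_c + I_c/(y_c·A) = 0.7 + 0.62769/(0.7 × 2.562) = 0.7 + 0.35 = 1.05 m along the plane.
Vertically, h_p = y_p·sinθ = 1.05 × 0.458650 = 0.481583 m.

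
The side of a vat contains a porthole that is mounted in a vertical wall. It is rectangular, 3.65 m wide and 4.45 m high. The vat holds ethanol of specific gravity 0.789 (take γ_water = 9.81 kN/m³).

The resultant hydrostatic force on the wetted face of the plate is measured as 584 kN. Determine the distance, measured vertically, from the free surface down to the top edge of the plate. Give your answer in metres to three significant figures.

d_top ≈ 2.42 m

γ = 0.789 × 9.81 = 7.74009 kN/m³.
A = 3.65 × 4.45 = 16.2425 m².
From F = γ·h_c·A, the centroid depth is h_c = 584/(7.74009 × 16.2425) = 4.6453 m.
The centroid lies 4.45/2 = 2.225 m below the top edge, so the top edge sits at h_top = 4.6453 − 2.225 = 2.4203 m below the surface.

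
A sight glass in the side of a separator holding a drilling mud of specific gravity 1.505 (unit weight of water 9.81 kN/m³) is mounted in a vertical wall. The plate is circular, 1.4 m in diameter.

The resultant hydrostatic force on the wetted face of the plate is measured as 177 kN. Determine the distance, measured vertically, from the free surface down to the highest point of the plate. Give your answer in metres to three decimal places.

γ = 1.505 × 9.81 = 14.76405 kN/m³.
A = π(0.7)² = 1.53938 m².
From F = γ·h_c·A, the centroid depth is h_c = 177/(14.76405 × 1.53938) = 7.78793 m.
The centroid is at the centre, 0.7 m below the top of the plate, so the highest point sits at h_top = 7.78793 − 0.7 = 7.08793 m below the surface.

d_top ≈ 7.088 m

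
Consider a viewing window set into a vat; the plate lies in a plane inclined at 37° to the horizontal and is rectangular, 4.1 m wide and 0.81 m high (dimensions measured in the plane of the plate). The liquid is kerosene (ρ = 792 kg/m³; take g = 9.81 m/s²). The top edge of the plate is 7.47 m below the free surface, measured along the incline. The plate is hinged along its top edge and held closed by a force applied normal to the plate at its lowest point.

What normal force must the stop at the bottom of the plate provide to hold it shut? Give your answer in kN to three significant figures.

γ = ρg = 792 × 9.81 / 1000 = 7.76952 kN/m³.
Let θ = 37° be the plate's angle to the horizontal; measure y along the incline from where the plane meets the free surface. Vertical depth h = y·sinθ with sinθ = 0.601815.
The centroid lies 0.81/2 = 0.405 m below the top edge, so y_c = 7.47 + 0.405 = 7.875 m and h_c = 7.875 × 0.601815 = 4.73929 m.
A = 4.1 × 0.81 = 3.321 m².
Resultant F = γ·h_c·A = 7.76952 × 4.73929 × 3.321 = 122.286 kN.
I_c = b·h³/12 = 4.1 × 0.81³/12 = 0.181576 m⁴.
Centre of pressure: y_p = y_c + I_c/(y_c·A) = 7.875 + 0.181576/(7.875 × 3.321) = 7.875 + 0.00694287 = 7.88194 m along the plane.
The resultant acts 0.405 + 0.00694287 = 0.411943 m (along the plate) below the hinge at the top edge, so the moment about the hinge is M = F × 0.411943 = 122.286 × 0.411943 = 50.3749 kN·m.
A normal force at the bottom, 0.81 m from the hinge, must supply this moment: P = 50.3749/0.81 = 62.1912 kN.

P ≈ 62.2 kN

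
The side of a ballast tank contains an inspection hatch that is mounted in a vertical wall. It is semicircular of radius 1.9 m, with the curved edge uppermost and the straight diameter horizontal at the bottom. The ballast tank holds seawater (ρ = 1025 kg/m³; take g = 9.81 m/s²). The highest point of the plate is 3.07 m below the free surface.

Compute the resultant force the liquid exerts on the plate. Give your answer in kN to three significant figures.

F ≈ 237 kN

γ = ρg = 1025 × 9.81 / 1000 = 10.05525 kN/m³.
The centroid lies 4r/(3π) = 0.806385 m above the diameter, so r − 4r/(3π) = 1.9 − 0.806385 = 1.09361 m below the topmost point, so the centroid depth is h_c = 3.07 + 1.09361 = 4.16361 m.
A = πr²/2 = π × 1.9²/2 = 5.67057 m².
Resultant F = γ·h_c·A = 10.05525 × 4.16361 × 5.67057 = 237.405 kN.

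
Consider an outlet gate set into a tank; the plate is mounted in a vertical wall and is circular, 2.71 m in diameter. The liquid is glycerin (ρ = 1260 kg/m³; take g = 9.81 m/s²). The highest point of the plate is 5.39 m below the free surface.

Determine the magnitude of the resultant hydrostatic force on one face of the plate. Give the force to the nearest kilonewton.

γ = ρg = 1260 × 9.81 / 1000 = 12.3606 kN/m³.
The centroid is at the centre, 1.355 m below the top of the plate, so the centroid depth is h_c = 5.39 + 1.355 = 6.745 m.
A = π(1.355)² = 5.76804 m².
Resultant F = γ·h_c·A = 12.3606 × 6.745 × 5.76804 = 480.894 kN.

F ≈ 481 kN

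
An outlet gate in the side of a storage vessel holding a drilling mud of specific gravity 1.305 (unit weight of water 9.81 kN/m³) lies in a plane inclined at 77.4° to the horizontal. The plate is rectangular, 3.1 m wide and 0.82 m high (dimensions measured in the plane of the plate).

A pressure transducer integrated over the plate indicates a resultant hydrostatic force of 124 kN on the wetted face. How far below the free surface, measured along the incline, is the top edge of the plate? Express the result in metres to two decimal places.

y_top ≈ 3.49 m

γ = 1.305 × 9.81 = 12.80205 kN/m³.
A = 3.1 × 0.82 = 2.542 m².
From F = γ·h_c·A, the centroid depth is h_c = 124/(12.80205 × 2.542) = 3.81037 m.
Let θ = 77.4° be the plate's angle to the horizontal; measure y along the incline from where the plane meets the free surface. Vertical depth h = y·sinθ with sinθ = 0.975917.
Along the incline, y_c = h_c/sinθ = 3.81037/0.975917 = 3.9044 m.
The centroid lies 0.82/2 = 0.41 m below the top edge, so the top edge sits at y_top = 3.9044 − 0.41 = 3.4944 m along the incline.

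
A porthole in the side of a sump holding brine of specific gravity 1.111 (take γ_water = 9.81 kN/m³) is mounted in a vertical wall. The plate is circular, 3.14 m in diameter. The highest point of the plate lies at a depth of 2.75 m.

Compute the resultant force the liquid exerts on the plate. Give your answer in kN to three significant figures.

F ≈ 365 kN

γ = 1.111 × 9.81 = 10.89891 kN/m³.
The centroid is at the centre, 1.57 m below the top of the plate, so the centroid depth is h_c = 2.75 + 1.57 = 4.32 m.
A = π(1.57)² = 7.74371 m².
Resultant F = γ·h_c·A = 10.89891 × 4.32 × 7.74371 = 364.599 kN.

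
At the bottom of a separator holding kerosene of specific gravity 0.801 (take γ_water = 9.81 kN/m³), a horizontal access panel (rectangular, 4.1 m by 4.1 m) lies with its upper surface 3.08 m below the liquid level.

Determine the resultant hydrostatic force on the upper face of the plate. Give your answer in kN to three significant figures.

F ≈ 407 kN

γ = 0.801 × 9.81 = 7.85781 kN/m³.
The plate is horizontal, so pressure is uniform at p = γ·h = 7.85781 × 3.08 = 24.2021 kN/m².
A = 4.1 × 4.1 = 16.81 m².
F = p·A = 24.2021 × 16.81 = 406.837 kN.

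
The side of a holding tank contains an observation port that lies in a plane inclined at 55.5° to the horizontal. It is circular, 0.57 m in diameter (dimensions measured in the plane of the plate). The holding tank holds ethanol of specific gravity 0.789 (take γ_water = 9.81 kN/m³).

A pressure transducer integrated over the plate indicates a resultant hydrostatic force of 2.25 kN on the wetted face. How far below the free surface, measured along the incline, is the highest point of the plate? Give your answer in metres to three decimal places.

y_top ≈ 1.097 m

γ = 0.789 × 9.81 = 7.74009 kN/m³.
A = π(0.285)² = 0.255176 m².
From F = γ·h_c·A, the centroid depth is h_c = 2.25/(7.74009 × 0.255176) = 1.13919 m.
Let θ = 55.5° be the plate's angle to the horizontal; measure y along the incline from where the plane meets the free surface. Vertical depth h = y·sinθ with sinθ = 0.824126.
Along the incline, y_c = h_c/sinθ = 1.13919/0.824126 = 1.3823 m.
The centroid is at the centre, 0.285 m below the top of the plate, so the highest point sits at y_top = 1.3823 − 0.285 = 1.0973 m along the incline.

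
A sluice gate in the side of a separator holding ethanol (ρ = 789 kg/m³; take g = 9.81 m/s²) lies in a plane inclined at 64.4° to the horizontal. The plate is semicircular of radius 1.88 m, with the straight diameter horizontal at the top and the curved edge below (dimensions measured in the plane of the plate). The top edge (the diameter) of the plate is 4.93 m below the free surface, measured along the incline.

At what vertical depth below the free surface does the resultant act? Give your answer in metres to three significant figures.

h_p = 5.20 m

γ = ρg = 789 × 9.81 / 1000 = 7.74009 kN/m³.
Let θ = 64.4° be the plate's angle to the horizontal; measure y along the incline from where the plane meets the free surface. Vertical depth h = y·sinθ with sinθ = 0.901833.
The centroid of a semicircle lies 4r/(3π) = 0.797897 m from the diameter, here below the top edge, so y_c = 4.93 + 0.797897 = 5.7279 m and h_c = 5.7279 × 0.901833 = 5.16561 m.
A = πr²/2 = π × 1.88²/2 = 5.55182 m².
Resultant F = γ·h_c·A = 7.74009 × 5.16561 × 5.55182 = 221.974 kN.
I_c = (π/8 − 8/(9π))·r⁴ = 0.109757 × 1.88⁴ = 1.37108 m⁴.
Centre of pressure: y_p = y_c + I_c/(y_c·A) = 5.7279 + 1.37108/(5.7279 × 5.55182) = 5.7279 + 0.0431154 = 5.77102 m along the plane.
Vertically, h_p = y_p·sinθ = 5.77102 × 0.901833 = 5.2045 m.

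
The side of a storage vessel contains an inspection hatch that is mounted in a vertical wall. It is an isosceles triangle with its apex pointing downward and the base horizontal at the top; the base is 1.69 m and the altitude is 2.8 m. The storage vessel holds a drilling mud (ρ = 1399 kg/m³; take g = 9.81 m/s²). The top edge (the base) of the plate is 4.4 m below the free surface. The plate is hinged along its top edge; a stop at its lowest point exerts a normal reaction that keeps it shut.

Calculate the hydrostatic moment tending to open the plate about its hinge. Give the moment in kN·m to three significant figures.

M ≈ 176 kN·m

γ = ρg = 1399 × 9.81 / 1000 = 13.72419 kN/m³.
With the apex down, the centroid sits h/3 = 2.8/3 = 0.933333 m below the base (the top edge), so the centroid depth is h_c = 4.4 + 0.933333 = 5.33333 m.
A = ½ × 1.69 × 2.8 = 2.366 m².
Resultant F = γ·h_c·A = 13.72419 × 5.33333 × 2.366 = 173.181 kN.
I_c = b·h³/36 = 1.69 × 2.8³/36 = 1.03052 m⁴.
Centre of pressure: y_p = y_c + I_c/(y_c·A) = 5.33333 + 1.03052/(5.33333 × 2.366) = 5.33333 + 0.0816664 = 5.415 m along the plane.
The resultant acts 0.933333 + 0.0816664 = 1.015 m (along the plate) below the hinge at the top edge, so the moment about the hinge is M = F × 1.015 = 173.181 × 1.015 = 175.779 kN·m.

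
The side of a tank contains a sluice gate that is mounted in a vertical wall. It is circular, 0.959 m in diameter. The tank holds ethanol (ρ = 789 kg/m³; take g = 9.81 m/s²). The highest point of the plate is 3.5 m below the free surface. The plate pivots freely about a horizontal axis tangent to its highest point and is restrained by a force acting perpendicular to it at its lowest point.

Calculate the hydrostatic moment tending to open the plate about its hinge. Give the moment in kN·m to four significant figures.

M ≈ 10.99 kN·m

γ = ρg = 789 × 9.81 / 1000 = 7.74009 kN/m³.
The centroid is at the centre, 0.4795 m below the top of the plate, so the centroid depth is h_c = 3.5 + 0.4795 = 3.9795 m.
A = π(0.4795)² = 0.722316 m².
Resultant F = γ·h_c·A = 7.74009 × 3.9795 × 0.722316 = 22.2486 kN.
I_c = πr⁴/4 = π × 0.4795⁴/4 = 0.0415188 m⁴.
Centre of pressure: y_p = y_c + I_c/(y_c·A) = 3.9795 + 0.0415188/(3.9795 × 0.722316) = 3.9795 + 0.0144441 = 3.99394 m along the plane.
The resultant acts 0.4795 + 0.0144441 = 0.493944 m (along the plate) below the hinge at the top edge, so the moment about the hinge is M = F × 0.493944 = 22.2486 × 0.493944 = 10.9896 kN·m.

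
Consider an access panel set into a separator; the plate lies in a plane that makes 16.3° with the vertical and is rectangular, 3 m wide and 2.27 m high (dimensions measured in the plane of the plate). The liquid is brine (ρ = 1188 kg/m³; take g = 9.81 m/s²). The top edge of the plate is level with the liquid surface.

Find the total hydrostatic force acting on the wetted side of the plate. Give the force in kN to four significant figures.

F ≈ 86.46 kN

γ = ρg = 1188 × 9.81 / 1000 = 11.65428 kN/m³.
The plate makes 16.3° with the vertical, i.e. θ = 90° − 16.3° = 73.7° to the horizontal. Measuring y along the incline from the free-surface line, vertical depth h = y·sinθ with sinθ = 0.959805.
The centroid lies 2.27/2 = 1.135 m below the top edge, so y_c = 1.135 m and h_c = 1.135 × 0.959805 = 1.08938 m.
A = 3 × 2.27 = 6.81 m².
Resultant F = γ·h_c·A = 11.65428 × 1.08938 × 6.81 = 86.4593 kN.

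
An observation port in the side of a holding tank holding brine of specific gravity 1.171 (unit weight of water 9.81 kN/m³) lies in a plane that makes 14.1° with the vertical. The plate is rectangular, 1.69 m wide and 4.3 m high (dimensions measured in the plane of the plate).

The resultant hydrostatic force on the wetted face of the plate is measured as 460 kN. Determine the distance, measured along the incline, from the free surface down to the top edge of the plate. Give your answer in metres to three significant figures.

γ = 1.171 × 9.81 = 11.48751 kN/m³.
A = 1.69 × 4.3 = 7.267 m².
From F = γ·h_c·A, the centroid depth is h_c = 460/(11.48751 × 7.267) = 5.51032 m.
The plate makes 14.1° with the vertical, i.e. θ = 90° − 14.1° = 75.9° to the horizontal. Measuring y along the incline from the free-surface line, vertical depth h = y·sinθ with sinθ = 0.969872.
Along the incline, y_c = h_c/sinθ = 5.51032/0.969872 = 5.68149 m.
The centroid lies 4.3/2 = 2.15 m below the top edge, so the top edge sits at y_top = 5.68149 − 2.15 = 3.53149 m along the incline.

y_top ≈ 3.53 m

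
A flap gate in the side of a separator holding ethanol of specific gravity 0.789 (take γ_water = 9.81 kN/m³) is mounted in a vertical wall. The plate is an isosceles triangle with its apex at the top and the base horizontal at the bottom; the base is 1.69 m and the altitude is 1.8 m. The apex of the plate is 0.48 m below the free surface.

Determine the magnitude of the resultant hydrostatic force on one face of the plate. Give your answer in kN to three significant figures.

F ≈ 19.8 kN

γ = 0.789 × 9.81 = 7.74009 kN/m³.
With the apex up, the centroid sits 2h/3 = 2 × 1.8/3 = 1.2 m below the apex, so the centroid depth is h_c = 0.48 + 1.2 = 1.68 m.
A = ½ × 1.69 × 1.8 = 1.521 m².
Resultant F = γ·h_c·A = 7.74009 × 1.68 × 1.521 = 19.7781 kN.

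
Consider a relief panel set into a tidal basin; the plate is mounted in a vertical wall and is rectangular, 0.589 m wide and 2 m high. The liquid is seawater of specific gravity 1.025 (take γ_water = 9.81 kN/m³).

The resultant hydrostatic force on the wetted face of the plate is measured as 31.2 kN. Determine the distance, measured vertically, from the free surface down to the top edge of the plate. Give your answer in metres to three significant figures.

d_top ≈ 1.63 m

γ = 1.025 × 9.81 = 10.05525 kN/m³.
A = 0.589 × 2 = 1.178 m².
From F = γ·h_c·A, the centroid depth is h_c = 31.2/(10.05525 × 1.178) = 2.634 m.
The centroid lies 2/2 = 1 m below the top edge, so the top edge sits at h_top = 2.634 − 1 = 1.634 m below the surface.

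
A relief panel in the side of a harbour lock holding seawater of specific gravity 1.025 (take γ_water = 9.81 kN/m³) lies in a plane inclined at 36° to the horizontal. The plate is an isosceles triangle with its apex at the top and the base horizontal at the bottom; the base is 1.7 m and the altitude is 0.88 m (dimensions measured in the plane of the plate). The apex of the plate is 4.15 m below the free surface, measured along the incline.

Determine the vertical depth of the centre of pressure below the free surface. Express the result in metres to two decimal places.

h_p = 2.79 m

γ = 1.025 × 9.81 = 10.05525 kN/m³.
Let θ = 36° be the plate's angle to the horizontal; measure y along the incline from where the plane meets the free surface. Vertical depth h = y·sinθ with sinθ = 0.587785.
With the apex up, the centroid sits 2h/3 = 2 × 0.88/3 = 0.586667 m below the apex, so y_c = 4.15 + 0.586667 = 4.73667 m and h_c = 4.73667 × 0.587785 = 2.78414 m.
A = ½ × 1.7 × 0.88 = 0.748 m².
Resultant F = γ·h_c·A = 10.05525 × 2.78414 × 0.748 = 20.9404 kN.
I_c = b·h³/36 = 1.7 × 0.88³/36 = 0.0321806 m⁴.
Centre of pressure: y_p = y_c + I_c/(y_c·A) = 4.73667 + 0.0321806/(4.73667 × 0.748) = 4.73667 + 0.00908279 = 4.74575 m along the plane.
Vertically, h_p = y_p·sinθ = 4.74575 × 0.587785 = 2.78948 m.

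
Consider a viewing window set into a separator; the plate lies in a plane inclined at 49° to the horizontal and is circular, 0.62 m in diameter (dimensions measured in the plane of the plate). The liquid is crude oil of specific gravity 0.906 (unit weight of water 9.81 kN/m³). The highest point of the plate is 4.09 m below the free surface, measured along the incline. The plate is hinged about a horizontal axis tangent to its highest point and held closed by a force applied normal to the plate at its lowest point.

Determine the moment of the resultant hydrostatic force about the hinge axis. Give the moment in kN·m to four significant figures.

M ≈ 2.811 kN·m

γ = 0.906 × 9.81 = 8.88786 kN/m³.
Let θ = 49° be the plate's angle to the horizontal; measure y along the incline from where the plane meets the free surface. Vertical depth h = y·sinθ with sinθ = 0.754710.
The centroid is at the centre, 0.31 m below the top of the plate, so y_c = 4.09 + 0.31 = 4.4 m and h_c = 4.4 × 0.754710 = 3.32072 m.
A = π(0.31)² = 0.301907 m².
Resultant F = γ·h_c·A = 8.88786 × 3.32072 × 0.301907 = 8.91051 kN.
I_c = πr⁴/4 = π × 0.31⁴/4 = 0.00725332 m⁴.
Centre of pressure: y_p = y_c + I_c/(y_c·A) = 4.4 + 0.00725332/(4.4 × 0.301907) = 4.4 + 0.00546023 = 4.40546 m along the plane.
The resultant acts 0.31 + 0.00546023 = 0.31546 m (along the plate) below the hinge at the top edge, so the moment about the hinge is M = F × 0.31546 = 8.91051 × 0.31546 = 2.81091 kN·m.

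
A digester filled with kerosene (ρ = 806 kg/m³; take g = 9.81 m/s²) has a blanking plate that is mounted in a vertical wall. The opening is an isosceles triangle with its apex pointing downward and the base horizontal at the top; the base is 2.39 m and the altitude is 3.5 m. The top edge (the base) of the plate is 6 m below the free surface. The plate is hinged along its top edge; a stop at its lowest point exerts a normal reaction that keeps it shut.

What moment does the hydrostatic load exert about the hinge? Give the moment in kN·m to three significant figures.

M ≈ 299 kN·m

γ = ρg = 806 × 9.81 / 1000 = 7.90686 kN/m³.
With the apex down, the centroid sits h/3 = 3.5/3 = 1.16667 m below the base (the top edge), so the centroid depth is h_c = 6 + 1.16667 = 7.16667 m.
A = ½ × 2.39 × 3.5 = 4.1825 m².
Resultant F = γ·h_c·A = 7.90686 × 7.16667 × 4.1825 = 237.005 kN.
I_c = b·h³/36 = 2.39 × 3.5³/36 = 2.84642 m⁴.
Centre of pressure: y_p = y_c + I_c/(y_c·A) = 7.16667 + 2.84642/(7.16667 × 4.1825) = 7.16667 + 0.0949611 = 7.26163 m along the plane.
The resultant acts 1.16667 + 0.0949611 = 1.26163 m (along the plate) below the hinge at the top edge, so the moment about the hinge is M = F × 1.26163 = 237.005 × 1.26163 = 299.013 kN·m.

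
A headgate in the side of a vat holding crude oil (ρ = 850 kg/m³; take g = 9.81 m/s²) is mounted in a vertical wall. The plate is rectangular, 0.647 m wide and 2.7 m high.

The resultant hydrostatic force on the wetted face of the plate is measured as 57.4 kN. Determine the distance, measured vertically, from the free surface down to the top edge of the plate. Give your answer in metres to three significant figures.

γ = ρg = 850 × 9.81 / 1000 = 8.3385 kN/m³.
A = 0.647 × 2.7 = 1.7469 m².
From F = γ·h_c·A, the centroid depth is h_c = 57.4/(8.3385 × 1.7469) = 3.94054 m.
The centroid lies 2.7/2 = 1.35 m below the top edge, so the top edge sits at h_top = 3.94054 − 1.35 = 2.59054 m below the surface.

d_top ≈ 2.59 m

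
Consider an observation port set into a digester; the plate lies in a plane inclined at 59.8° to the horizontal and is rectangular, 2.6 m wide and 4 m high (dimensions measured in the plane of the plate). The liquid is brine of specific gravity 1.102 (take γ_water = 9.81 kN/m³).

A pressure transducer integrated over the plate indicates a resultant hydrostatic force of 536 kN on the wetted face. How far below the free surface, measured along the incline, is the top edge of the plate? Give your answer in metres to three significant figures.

γ = 1.102 × 9.81 = 10.81062 kN/m³.
A = 2.6 × 4 = 10.4 m².
From F = γ·h_c·A, the centroid depth is h_c = 536/(10.81062 × 10.4) = 4.76739 m.
Let θ = 59.8° be the plate's angle to the horizontal; measure y along the incline from where the plane meets the free surface. Vertical depth h = y·sinθ with sinθ = 0.864275.
Along the incline, y_c = h_c/sinθ = 4.76739/0.864275 = 5.51606 m.
The centroid lies 4/2 = 2 m below the top edge, so the top edge sits at y_top = 5.51606 − 2 = 3.51606 m along the incline.

y_top ≈ 3.52 m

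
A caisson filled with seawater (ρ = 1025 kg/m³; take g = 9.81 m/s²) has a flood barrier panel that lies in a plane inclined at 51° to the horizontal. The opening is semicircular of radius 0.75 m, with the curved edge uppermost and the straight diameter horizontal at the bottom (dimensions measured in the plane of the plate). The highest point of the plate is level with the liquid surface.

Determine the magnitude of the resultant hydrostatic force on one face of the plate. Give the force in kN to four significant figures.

F ≈ 2.981 kN

γ = ρg = 1025 × 9.81 / 1000 = 10.05525 kN/m³.
Let θ = 51° be the plate's angle to the horizontal; measure y along the incline from where the plane meets the free surface. Vertical depth h = y·sinθ with sinθ = 0.777146.
The centroid lies 4r/(3π) = 0.31831 m above the diameter, so r − 4r/(3π) = 0.75 − 0.31831 = 0.43169 m below the topmost point, so y_c = 0.43169 m and h_c = 0.43169 × 0.777146 = 0.335486 m.
A = πr²/2 = π × 0.75²/2 = 0.883573 m².
Resultant F = γ·h_c·A = 10.05525 × 0.335486 × 0.883573 = 2.98064 kN.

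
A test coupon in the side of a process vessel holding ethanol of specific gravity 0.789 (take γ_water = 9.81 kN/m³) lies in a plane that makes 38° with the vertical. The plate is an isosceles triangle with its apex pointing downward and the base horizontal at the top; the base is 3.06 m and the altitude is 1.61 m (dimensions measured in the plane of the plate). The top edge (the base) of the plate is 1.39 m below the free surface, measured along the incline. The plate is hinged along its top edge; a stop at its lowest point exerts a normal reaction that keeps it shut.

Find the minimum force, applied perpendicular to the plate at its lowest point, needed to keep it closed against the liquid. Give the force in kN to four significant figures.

P ≈ 10.99 kN

γ = 0.789 × 9.81 = 7.74009 kN/m³.
The plate makes 38° with the vertical, i.e. θ = 90° − 38° = 52° to the horizontal. Measuring y along the incline from the free-surface line, vertical depth h = y·sinθ with sinθ = 0.788011.
With the apex down, the centroid sits h/3 = 1.61/3 = 0.536667 m below the base (the top edge), so y_c = 1.39 + 0.536667 = 1.92667 m and h_c = 1.92667 × 0.788011 = 1.51824 m.
A = ½ × 3.06 × 1.61 = 2.4633 m².
Resultant F = γ·h_c·A = 7.74009 × 1.51824 × 2.4633 = 28.947 kN.
I_c = b·h³/36 = 3.06 × 1.61³/36 = 0.354729 m⁴.
Centre of pressure: y_p = y_c + I_c/(y_c·A) = 1.92667 + 0.354729/(1.92667 × 2.4633) = 1.92667 + 0.0747433 = 2.00141 m along the plane.
The resultant acts 0.536667 + 0.0747433 = 0.61141 m (along the plate) below the hinge at the top edge, so the moment about the hinge is M = F × 0.61141 = 28.947 × 0.61141 = 17.6985 kN·m.
A normal force at the bottom, 1.61 m from the hinge, must supply this moment: P = 17.6985/1.61 = 10.9929 kN.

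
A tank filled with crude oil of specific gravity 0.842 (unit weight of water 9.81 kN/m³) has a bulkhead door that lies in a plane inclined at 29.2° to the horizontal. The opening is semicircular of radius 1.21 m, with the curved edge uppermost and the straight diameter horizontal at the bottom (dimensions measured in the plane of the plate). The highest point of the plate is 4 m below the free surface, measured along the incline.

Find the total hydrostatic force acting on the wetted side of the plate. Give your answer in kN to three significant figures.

F ≈ 43.5 kN

γ = 0.842 × 9.81 = 8.26002 kN/m³.
Let θ = 29.2° be the plate's angle to the horizontal; measure y along the incline from where the plane meets the free surface. Vertical depth h = y·sinθ with sinθ = 0.487860.
The centroid lies 4r/(3π) = 0.51354 m above the diameter, so r − 4r/(3π) = 1.21 − 0.51354 = 0.69646 m below the topmost point, so y_c = 4 + 0.69646 = 4.69646 m and h_c = 4.69646 × 0.487860 = 2.29121 m.
A = πr²/2 = π × 1.21²/2 = 2.2998 m².
Resultant F = γ·h_c·A = 8.26002 × 2.29121 × 2.2998 = 43.5247 kN.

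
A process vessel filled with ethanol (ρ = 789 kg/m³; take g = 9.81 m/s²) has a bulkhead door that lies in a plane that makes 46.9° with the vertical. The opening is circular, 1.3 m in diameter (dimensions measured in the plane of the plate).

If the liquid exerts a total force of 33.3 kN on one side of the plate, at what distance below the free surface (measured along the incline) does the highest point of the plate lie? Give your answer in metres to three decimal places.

γ = ρg = 789 × 9.81 / 1000 = 7.74009 kN/m³.
A = π(0.65)² = 1.32732 m².
From F = γ·h_c·A, the centroid depth is h_c = 33.3/(7.74009 × 1.32732) = 3.24133 m.
The plate makes 46.9° with the vertical, i.e. θ = 90° − 46.9° = 43.1° to the horizontal. Measuring y along the incline from the free-surface line, vertical depth h = y·sinθ with sinθ = 0.683274.
Along the incline, y_c = h_c/sinθ = 3.24133/0.683274 = 4.74382 m.
The centroid is at the centre, 0.65 m below the top of the plate, so the highest point sits at y_top = 4.74382 − 0.65 = 4.09382 m along the incline.

y_top ≈ 4.094 m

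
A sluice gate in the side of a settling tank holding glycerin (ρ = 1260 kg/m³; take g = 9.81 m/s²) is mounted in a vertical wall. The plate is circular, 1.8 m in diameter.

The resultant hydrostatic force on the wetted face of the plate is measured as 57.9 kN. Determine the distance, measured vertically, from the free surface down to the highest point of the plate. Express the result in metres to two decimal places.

γ = ρg = 1260 × 9.81 / 1000 = 12.3606 kN/m³.
A = π(0.9)² = 2.54469 m².
From F = γ·h_c·A, the centroid depth is h_c = 57.9/(12.3606 × 2.54469) = 1.84079 m.
The centroid is at the centre, 0.9 m below the top of the plate, so the highest point sits at h_top = 1.84079 − 0.9 = 0.94079 m below the surface.

d_top ≈ 0.94 m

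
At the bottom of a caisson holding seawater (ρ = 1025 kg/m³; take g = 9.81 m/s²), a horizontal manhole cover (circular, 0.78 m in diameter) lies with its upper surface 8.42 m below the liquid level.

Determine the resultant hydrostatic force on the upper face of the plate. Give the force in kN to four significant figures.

F ≈ 40.46 kN

γ = ρg = 1025 × 9.81 / 1000 = 10.05525 kN/m³.
The plate is horizontal, so pressure is uniform at p = γ·h = 10.05525 × 8.42 = 84.6652 kN/m².
A = π(0.39)² = 0.477836 m².
F = p·A = 84.6652 × 0.477836 = 40.4561 kN.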